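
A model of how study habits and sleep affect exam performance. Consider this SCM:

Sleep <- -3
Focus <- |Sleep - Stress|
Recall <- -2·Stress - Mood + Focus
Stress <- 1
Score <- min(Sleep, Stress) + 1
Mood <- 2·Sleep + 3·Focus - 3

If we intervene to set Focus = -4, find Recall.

15

The intervention breaks the incoming arrows to Focus: Focus <- |Sleep - Stress| no longer applies, and Focus = -4.
Mood = 2·Sleep + 3·Focus - 3  [with Sleep=-3, Focus=-4]  = -21
Recall = -2·Stress - Mood + Focus  [with Stress=1, Mood=-21, Focus=-4]  = 15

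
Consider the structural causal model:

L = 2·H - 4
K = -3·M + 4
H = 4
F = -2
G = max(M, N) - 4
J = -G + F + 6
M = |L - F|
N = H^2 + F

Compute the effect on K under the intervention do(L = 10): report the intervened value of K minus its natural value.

-18

do(L=10) replaces the equation L = 2·H - 4 with the constant L = 10.
M = |L - F|  [with L=10, F=-2]  = 12
K = -3·M + 4  [with M=12]  = -32
Without intervention: L = 2·H - 4  [with H=4]  = 4; M = |L - F|  [with L=4, F=-2]  = 6; K = -3·M + 4  [with M=6]  = -14.
Change = -32 − (-14) = -18.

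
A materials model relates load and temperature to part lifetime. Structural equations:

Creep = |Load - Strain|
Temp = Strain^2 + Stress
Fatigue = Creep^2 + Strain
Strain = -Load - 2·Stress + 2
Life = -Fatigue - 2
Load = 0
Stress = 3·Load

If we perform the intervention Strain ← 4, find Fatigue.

The intervention breaks the incoming arrows to Strain: Strain = -Load - 2·Stress + 2 no longer applies, and Strain = 4.
Creep = |Load - Strain|  [with Load=0, Strain=4]  = 4
Fatigue = Creep^2 + Strain  [with Creep=4, Strain=4]  = 20

20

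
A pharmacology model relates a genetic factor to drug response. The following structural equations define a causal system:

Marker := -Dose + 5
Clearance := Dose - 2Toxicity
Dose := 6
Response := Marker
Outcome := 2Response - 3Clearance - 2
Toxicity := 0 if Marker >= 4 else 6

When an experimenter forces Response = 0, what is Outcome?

The intervention breaks the incoming arrows to Response: Response := Marker no longer applies, and Response = 0.
Marker = -Dose + 5  [with Dose=6]  = -1
Toxicity = 0 if Marker >= 4 else 6  [with Marker=-1]  = 6
Clearance = Dose - 2Toxicity  [with Dose=6, Toxicity=6]  = -6
Outcome = 2Response - 3Clearance - 2  [with Response=0, Clearance=-6]  = 16

16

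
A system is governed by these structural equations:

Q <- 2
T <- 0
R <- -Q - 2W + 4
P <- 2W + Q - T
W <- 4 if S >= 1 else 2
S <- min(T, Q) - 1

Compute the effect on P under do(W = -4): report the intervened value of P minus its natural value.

Intervening sets W = -4 and removes its equation (W <- 4 if S >= 1 else 2).
P = 2W + Q - T  [with W=-4, Q=2, T=0]  = -6
Without intervention: S = min(T, Q) - 1  [with T=0, Q=2]  = -1; W = 4 if S >= 1 else 2  [with S=-1]  = 2; P = 2W + Q - T  [with W=2, Q=2, T=0]  = 6.
Change = -6 − 6 = -12.

-12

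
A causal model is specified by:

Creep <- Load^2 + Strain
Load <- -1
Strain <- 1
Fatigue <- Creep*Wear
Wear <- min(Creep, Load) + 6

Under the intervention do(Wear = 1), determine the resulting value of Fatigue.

2

Intervening sets Wear = 1 and removes its equation (Wear <- min(Creep, Load) + 6).
Creep = Load^2 + Strain  [with Load=-1, Strain=1]  = 2
Fatigue = Creep*Wear  [with Creep=2, Wear=1]  = 2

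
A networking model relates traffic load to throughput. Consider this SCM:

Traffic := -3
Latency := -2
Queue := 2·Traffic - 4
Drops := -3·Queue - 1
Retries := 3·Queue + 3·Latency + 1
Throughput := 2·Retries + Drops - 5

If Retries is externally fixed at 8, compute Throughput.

The intervention breaks the incoming arrows to Retries: Retries := 3·Queue + 3·Latency + 1 no longer applies, and Retries = 8.
Queue = 2·Traffic - 4  [with Traffic=-3]  = -10
Drops = -3·Queue - 1  [with Queue=-10]  = 29
Throughput = 2·Retries + Drops - 5  [with Retries=8, Drops=29]  = 40

40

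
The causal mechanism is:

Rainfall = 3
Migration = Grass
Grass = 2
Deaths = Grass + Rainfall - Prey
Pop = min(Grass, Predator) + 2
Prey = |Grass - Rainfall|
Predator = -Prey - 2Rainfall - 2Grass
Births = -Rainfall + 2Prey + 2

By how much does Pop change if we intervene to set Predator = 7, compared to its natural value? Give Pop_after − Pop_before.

13

do(Predator=7) replaces the equation Predator = -Prey - 2Rainfall - 2Grass with the constant Predator = 7.
Pop = min(Grass, Predator) + 2  [with Grass=2, Predator=7]  = 4
Without intervention: Prey = |Grass - Rainfall|  [with Grass=2, Rainfall=3]  = 1; Predator = -Prey - 2Rainfall - 2Grass  [with Prey=1, Rainfall=3, Grass=2]  = -11; Pop = min(Grass, Predator) + 2  [with Grass=2, Predator=-11]  = -9.
Change = 4 − (-9) = 13.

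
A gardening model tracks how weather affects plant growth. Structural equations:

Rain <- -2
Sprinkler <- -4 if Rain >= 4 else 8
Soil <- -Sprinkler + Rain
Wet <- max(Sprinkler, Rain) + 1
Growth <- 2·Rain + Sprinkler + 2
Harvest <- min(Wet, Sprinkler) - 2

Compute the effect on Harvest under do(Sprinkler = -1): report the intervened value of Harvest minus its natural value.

-9

Under do(Sprinkler=-1), the mechanism Sprinkler <- -4 if Rain >= 4 else 8 is discarded; Sprinkler is fixed at -1.
Wet = max(Sprinkler, Rain) + 1  [with Sprinkler=-1, Rain=-2]  = 0
Harvest = min(Wet, Sprinkler) - 2  [with Wet=0, Sprinkler=-1]  = -3
Without intervention: Sprinkler = -4 if Rain >= 4 else 8  [with Rain=-2]  = 8; Wet = max(Sprinkler, Rain) + 1  [with Sprinkler=8, Rain=-2]  = 9; Harvest = min(Wet, Sprinkler) - 2  [with Wet=9, Sprinkler=8]  = 6.
Change = -3 − 6 = -9.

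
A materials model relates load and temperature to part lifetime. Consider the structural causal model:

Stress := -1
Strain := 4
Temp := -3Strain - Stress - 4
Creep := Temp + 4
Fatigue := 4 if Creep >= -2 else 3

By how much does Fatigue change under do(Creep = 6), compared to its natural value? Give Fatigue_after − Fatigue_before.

Intervening sets Creep = 6 and removes its equation (Creep := Temp + 4).
Fatigue = 4 if Creep >= -2 else 3  [with Creep=6]  = 4
Without intervention: Temp = -3Strain - Stress - 4  [with Strain=4, Stress=-1]  = -15; Creep = Temp + 4  [with Temp=-15]  = -11; Fatigue = 4 if Creep >= -2 else 3  [with Creep=-11]  = 3.
Change = 4 − 3 = 1.

1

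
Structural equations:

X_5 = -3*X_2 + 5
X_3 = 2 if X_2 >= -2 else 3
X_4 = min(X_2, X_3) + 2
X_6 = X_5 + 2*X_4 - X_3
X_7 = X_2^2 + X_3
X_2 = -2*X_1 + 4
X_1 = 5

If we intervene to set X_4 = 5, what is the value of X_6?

30

Under do(X_4=5), the mechanism X_4 = min(X_2, X_3) + 2 is discarded; X_4 is fixed at 5.
X_2 = -2*X_1 + 4  [with X_1=5]  = -6
X_3 = 2 if X_2 >= -2 else 3  [with X_2=-6]  = 3
X_5 = -3*X_2 + 5  [with X_2=-6]  = 23
X_6 = X_5 + 2*X_4 - X_3  [with X_5=23, X_4=5, X_3=3]  = 30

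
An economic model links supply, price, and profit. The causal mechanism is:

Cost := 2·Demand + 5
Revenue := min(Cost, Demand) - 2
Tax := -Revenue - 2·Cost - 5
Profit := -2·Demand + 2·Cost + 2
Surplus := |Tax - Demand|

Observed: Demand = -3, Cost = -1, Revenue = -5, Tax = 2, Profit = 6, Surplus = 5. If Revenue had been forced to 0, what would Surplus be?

0

The intervention breaks the incoming arrows to Revenue: Revenue := min(Cost, Demand) - 2 no longer applies, and Revenue = 0.
Cost = 2·Demand + 5  [with Demand=-3]  = -1
Tax = -Revenue - 2·Cost - 5  [with Revenue=0, Cost=-1]  = -3
Surplus = |Tax - Demand|  [with Tax=-3, Demand=-3]  = 0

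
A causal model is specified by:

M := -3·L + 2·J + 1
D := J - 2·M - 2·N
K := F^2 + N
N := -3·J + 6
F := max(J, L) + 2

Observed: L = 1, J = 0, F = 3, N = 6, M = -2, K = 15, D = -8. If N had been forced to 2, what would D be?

The intervention breaks the incoming arrows to N: N := -3·J + 6 no longer applies, and N = 2.
M = -3·L + 2·J + 1  [with L=1, J=0]  = -2
D = J - 2·M - 2·N  [with J=0, M=-2, N=2]  = 0

0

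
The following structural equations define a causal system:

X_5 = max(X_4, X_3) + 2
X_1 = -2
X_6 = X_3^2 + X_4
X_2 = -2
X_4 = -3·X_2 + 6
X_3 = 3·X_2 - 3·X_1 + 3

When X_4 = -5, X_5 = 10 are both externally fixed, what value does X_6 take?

The joint intervention fixes X_4 = -5, X_5 = 10, removing each variable's own equation.
X_3 = 3·X_2 - 3·X_1 + 3  [with X_2=-2, X_1=-2]  = 3
X_6 = X_3^2 + X_4  [with X_3=3, X_4=-5]  = 4

4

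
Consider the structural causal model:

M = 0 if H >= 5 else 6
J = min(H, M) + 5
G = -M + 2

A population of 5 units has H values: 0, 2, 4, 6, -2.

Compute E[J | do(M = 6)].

7

Every unit gets M=6 under the intervention. J values become 5, 7, 9, 11, 3; E[J|do(M=6)] = 7.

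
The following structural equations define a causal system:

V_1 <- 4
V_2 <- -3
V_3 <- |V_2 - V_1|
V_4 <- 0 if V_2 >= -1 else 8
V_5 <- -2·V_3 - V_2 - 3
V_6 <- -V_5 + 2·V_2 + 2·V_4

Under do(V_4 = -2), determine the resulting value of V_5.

-14

Intervening sets V_4 = -2 and removes its equation (V_4 <- 0 if V_2 >= -1 else 8).
No directed path runs from V_4 to V_5, so V_5 keeps its natural value.
V_3 = |V_2 - V_1|  [with V_2=-3, V_1=4]  = 7
V_5 = -2·V_3 - V_2 - 3  [with V_3=7, V_2=-3]  = -14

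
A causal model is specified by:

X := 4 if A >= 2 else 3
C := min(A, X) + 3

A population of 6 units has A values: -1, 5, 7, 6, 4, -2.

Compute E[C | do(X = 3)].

4.5

do(X=3) breaks X's dependence on A. With X=3 fixed, C across the units is 2, 6, 6, 6, 6, 1, mean 4.5.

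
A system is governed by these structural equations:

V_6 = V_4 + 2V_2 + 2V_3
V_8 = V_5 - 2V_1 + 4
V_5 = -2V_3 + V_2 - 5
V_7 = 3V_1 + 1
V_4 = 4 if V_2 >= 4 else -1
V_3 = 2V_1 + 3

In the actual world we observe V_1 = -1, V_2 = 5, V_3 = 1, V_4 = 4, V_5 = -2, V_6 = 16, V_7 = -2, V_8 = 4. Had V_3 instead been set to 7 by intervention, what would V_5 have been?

-14

do(V_3=7) replaces the equation V_3 = 2V_1 + 3 with the constant V_3 = 7.
V_5 = -2V_3 + V_2 - 5  [with V_3=7, V_2=5]  = -14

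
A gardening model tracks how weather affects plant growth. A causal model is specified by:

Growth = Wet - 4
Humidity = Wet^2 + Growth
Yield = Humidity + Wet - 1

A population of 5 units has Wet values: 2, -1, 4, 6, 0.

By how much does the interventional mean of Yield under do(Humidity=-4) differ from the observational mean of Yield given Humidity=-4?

2.7

Every unit gets Humidity=-4 under the intervention. Yield values become -3, -6, -1, 1, -5; E[Yield|do(Humidity=-4)] = -2.8.
Conditioning on Humidity=-4 selects the 2 unit(s) with Wet ∈ {-1, 0}. Their Yield values: -6, -5. Mean = -5.5.
Difference = -2.8 − (-5.5) = 2.7.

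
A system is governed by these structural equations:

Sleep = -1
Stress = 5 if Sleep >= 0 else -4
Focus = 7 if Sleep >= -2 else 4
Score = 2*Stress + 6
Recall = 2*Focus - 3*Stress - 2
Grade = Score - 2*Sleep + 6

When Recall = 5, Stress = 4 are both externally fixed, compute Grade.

The joint intervention fixes Recall = 5, Stress = 4, removing each variable's own equation.
Score = 2*Stress + 6  [with Stress=4]  = 14
Grade = Score - 2*Sleep + 6  [with Score=14, Sleep=-1]  = 22

22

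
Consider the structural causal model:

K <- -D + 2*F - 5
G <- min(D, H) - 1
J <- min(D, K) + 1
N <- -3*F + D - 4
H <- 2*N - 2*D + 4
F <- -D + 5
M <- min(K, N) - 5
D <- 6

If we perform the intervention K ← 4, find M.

The intervention breaks the incoming arrows to K: K <- -D + 2*F - 5 no longer applies, and K = 4.
F = -D + 5  [with D=6]  = -1
N = -3*F + D - 4  [with F=-1, D=6]  = 5
M = min(K, N) - 5  [with K=4, N=5]  = -1

-1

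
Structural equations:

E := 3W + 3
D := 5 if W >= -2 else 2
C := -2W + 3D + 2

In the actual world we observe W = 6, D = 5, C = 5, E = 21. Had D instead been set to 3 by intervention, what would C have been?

The intervention breaks the incoming arrows to D: D := 5 if W >= -2 else 2 no longer applies, and D = 3.
C = -2W + 3D + 2  [with W=6, D=3]  = -1

-1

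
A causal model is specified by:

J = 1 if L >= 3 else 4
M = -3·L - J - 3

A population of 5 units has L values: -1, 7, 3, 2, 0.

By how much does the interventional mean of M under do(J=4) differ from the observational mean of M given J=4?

-5.6

The intervention sets J=4 in all 5 units regardless of L. Recomputing M per unit gives -4, -28, -16, -13, -7; average -13.6.
Observing J=4 restricts to units where J's equation naturally yields 4: L ∈ {-1, 2, 0}. In that subpopulation M = -4, -13, -7, mean -8.
Difference = -13.6 − (-8) = -5.6.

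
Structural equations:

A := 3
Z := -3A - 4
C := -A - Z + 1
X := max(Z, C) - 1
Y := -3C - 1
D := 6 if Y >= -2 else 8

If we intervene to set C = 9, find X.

The intervention breaks the incoming arrows to C: C := -A - Z + 1 no longer applies, and C = 9.
Z = -3A - 4  [with A=3]  = -13
X = max(Z, C) - 1  [with Z=-13, C=9]  = 8

8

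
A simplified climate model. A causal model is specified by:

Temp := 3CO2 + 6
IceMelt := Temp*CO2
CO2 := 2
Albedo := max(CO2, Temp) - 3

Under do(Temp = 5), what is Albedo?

Under do(Temp=5), the mechanism Temp := 3CO2 + 6 is discarded; Temp is fixed at 5.
Albedo = max(CO2, Temp) - 3  [with CO2=2, Temp=5]  = 2

2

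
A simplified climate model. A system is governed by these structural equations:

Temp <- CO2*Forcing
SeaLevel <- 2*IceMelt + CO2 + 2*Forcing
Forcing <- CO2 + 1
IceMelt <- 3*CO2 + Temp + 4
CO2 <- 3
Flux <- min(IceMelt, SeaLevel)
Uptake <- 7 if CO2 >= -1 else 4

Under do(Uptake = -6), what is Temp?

12

Intervening sets Uptake = -6 and removes its equation (Uptake <- 7 if CO2 >= -1 else 4).
Temp is not downstream of the intervention, so its value is determined by the original equations.
Forcing = CO2 + 1  [with CO2=3]  = 4
Temp = CO2*Forcing  [with CO2=3, Forcing=4]  = 12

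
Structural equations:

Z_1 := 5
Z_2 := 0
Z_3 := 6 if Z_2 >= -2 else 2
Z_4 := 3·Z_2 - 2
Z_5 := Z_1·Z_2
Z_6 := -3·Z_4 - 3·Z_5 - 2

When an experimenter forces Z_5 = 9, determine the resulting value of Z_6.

-23

The intervention breaks the incoming arrows to Z_5: Z_5 := Z_1·Z_2 no longer applies, and Z_5 = 9.
Z_4 = 3·Z_2 - 2  [with Z_2=0]  = -2
Z_6 = -3·Z_4 - 3·Z_5 - 2  [with Z_4=-2, Z_5=9]  = -23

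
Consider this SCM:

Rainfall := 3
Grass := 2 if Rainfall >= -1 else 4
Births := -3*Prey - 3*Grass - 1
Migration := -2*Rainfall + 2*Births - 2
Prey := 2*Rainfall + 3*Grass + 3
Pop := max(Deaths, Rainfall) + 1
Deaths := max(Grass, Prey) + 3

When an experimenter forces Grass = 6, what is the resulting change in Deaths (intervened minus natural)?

do(Grass=6) replaces the equation Grass := 2 if Rainfall >= -1 else 4 with the constant Grass = 6.
Prey = 2*Rainfall + 3*Grass + 3  [with Rainfall=3, Grass=6]  = 27
Deaths = max(Grass, Prey) + 3  [with Grass=6, Prey=27]  = 30
Without intervention: Grass = 2 if Rainfall >= -1 else 4  [with Rainfall=3]  = 2; Prey = 2*Rainfall + 3*Grass + 3  [with Rainfall=3, Grass=2]  = 15; Deaths = max(Grass, Prey) + 3  [with Grass=2, Prey=15]  = 18.
Change = 30 − 18 = 12.

12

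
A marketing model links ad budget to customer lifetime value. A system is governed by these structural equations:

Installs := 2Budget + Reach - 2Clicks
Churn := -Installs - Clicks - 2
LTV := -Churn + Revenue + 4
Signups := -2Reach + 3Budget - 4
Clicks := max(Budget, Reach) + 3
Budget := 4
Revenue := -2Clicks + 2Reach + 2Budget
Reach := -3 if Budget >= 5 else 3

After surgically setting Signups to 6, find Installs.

-3

The intervention breaks the incoming arrows to Signups: Signups := -2Reach + 3Budget - 4 no longer applies, and Signups = 6.
Since Installs is not a descendant of the intervened variable, it is unaffected.
Reach = -3 if Budget >= 5 else 3  [with Budget=4]  = 3
Clicks = max(Budget, Reach) + 3  [with Budget=4, Reach=3]  = 7
Installs = 2Budget + Reach - 2Clicks  [with Budget=4, Reach=3, Clicks=7]  = -3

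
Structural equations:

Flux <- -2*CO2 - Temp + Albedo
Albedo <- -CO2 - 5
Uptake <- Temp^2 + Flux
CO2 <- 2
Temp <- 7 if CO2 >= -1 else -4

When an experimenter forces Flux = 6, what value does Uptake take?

55

Intervening sets Flux = 6 and removes its equation (Flux <- -2*CO2 - Temp + Albedo).
Temp = 7 if CO2 >= -1 else -4  [with CO2=2]  = 7
Uptake = Temp^2 + Flux  [with Temp=7, Flux=6]  = 55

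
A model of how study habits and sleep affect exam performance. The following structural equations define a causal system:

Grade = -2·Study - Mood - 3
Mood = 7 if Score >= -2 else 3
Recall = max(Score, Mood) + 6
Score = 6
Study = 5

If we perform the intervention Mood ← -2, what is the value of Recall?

The intervention breaks the incoming arrows to Mood: Mood = 7 if Score >= -2 else 3 no longer applies, and Mood = -2.
Recall = max(Score, Mood) + 6  [with Score=6, Mood=-2]  = 12

12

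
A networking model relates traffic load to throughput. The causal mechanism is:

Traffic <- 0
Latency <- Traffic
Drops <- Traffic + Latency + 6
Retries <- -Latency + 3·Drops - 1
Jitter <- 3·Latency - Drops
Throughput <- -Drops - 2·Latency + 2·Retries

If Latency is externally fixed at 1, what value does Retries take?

Under do(Latency=1), the mechanism Latency <- Traffic is discarded; Latency is fixed at 1.
Drops = Traffic + Latency + 6  [with Traffic=0, Latency=1]  = 7
Retries = -Latency + 3·Drops - 1  [with Latency=1, Drops=7]  = 19

19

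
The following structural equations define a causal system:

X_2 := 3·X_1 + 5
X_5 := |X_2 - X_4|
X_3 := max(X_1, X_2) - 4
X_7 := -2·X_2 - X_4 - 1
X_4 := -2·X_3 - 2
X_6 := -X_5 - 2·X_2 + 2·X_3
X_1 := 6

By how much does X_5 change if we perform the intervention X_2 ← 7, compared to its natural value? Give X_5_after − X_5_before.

-48

do(X_2=7) replaces the equation X_2 := 3·X_1 + 5 with the constant X_2 = 7.
X_3 = max(X_1, X_2) - 4  [with X_1=6, X_2=7]  = 3
X_4 = -2·X_3 - 2  [with X_3=3]  = -8
X_5 = |X_2 - X_4|  [with X_2=7, X_4=-8]  = 15
Without intervention: X_2 = 3·X_1 + 5  [with X_1=6]  = 23; X_3 = max(X_1, X_2) - 4  [with X_1=6, X_2=23]  = 19; X_4 = -2·X_3 - 2  [with X_3=19]  = -40; X_5 = |X_2 - X_4|  [with X_2=23, X_4=-40]  = 63.
Change = 15 − 63 = -48.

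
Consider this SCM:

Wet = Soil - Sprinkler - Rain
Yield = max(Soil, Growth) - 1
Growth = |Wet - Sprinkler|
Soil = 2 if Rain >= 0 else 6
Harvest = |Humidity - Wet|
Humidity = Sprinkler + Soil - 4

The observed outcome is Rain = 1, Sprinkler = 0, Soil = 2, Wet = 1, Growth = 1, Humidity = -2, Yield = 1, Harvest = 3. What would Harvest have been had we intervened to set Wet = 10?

do(Wet=10) replaces the equation Wet = Soil - Sprinkler - Rain with the constant Wet = 10.
Soil = 2 if Rain >= 0 else 6  [with Rain=1]  = 2
Humidity = Sprinkler + Soil - 4  [with Sprinkler=0, Soil=2]  = -2
Harvest = |Humidity - Wet|  [with Humidity=-2, Wet=10]  = 12

12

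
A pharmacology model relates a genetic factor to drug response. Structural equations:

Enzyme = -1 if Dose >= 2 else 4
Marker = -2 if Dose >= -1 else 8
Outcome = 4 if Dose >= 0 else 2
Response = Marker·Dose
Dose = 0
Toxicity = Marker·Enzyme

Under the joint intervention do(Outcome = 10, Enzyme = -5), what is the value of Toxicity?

10

The joint intervention fixes Outcome = 10, Enzyme = -5, removing each variable's own equation.
Marker = -2 if Dose >= -1 else 8  [with Dose=0]  = -2
Toxicity = Marker·Enzyme  [with Marker=-2, Enzyme=-5]  = 10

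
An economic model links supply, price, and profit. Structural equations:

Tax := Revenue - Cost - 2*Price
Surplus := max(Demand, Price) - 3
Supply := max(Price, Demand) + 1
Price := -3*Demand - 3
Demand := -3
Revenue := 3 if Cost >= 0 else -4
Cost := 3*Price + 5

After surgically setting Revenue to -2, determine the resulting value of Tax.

-37

The intervention breaks the incoming arrows to Revenue: Revenue := 3 if Cost >= 0 else -4 no longer applies, and Revenue = -2.
Price = -3*Demand - 3  [with Demand=-3]  = 6
Cost = 3*Price + 5  [with Price=6]  = 23
Tax = Revenue - Cost - 2*Price  [with Revenue=-2, Cost=23, Price=6]  = -37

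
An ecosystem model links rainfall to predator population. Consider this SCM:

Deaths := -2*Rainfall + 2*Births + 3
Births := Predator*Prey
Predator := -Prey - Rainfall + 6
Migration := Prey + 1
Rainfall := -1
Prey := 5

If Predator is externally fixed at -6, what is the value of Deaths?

do(Predator=-6) replaces the equation Predator := -Prey - Rainfall + 6 with the constant Predator = -6.
Births = Predator*Prey  [with Predator=-6, Prey=5]  = -30
Deaths = -2*Rainfall + 2*Births + 3  [with Rainfall=-1, Births=-30]  = -55

-55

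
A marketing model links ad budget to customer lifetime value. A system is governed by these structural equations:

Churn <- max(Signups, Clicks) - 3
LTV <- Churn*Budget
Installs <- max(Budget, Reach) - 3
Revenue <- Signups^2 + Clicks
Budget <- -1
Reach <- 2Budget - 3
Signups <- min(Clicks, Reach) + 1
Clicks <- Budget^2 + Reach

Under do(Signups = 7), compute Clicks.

do(Signups=7) replaces the equation Signups <- min(Clicks, Reach) + 1 with the constant Signups = 7.
Clicks is not downstream of the intervention, so its value is determined by the original equations.
Reach = 2Budget - 3  [with Budget=-1]  = -5
Clicks = Budget^2 + Reach  [with Budget=-1, Reach=-5]  = -4

-4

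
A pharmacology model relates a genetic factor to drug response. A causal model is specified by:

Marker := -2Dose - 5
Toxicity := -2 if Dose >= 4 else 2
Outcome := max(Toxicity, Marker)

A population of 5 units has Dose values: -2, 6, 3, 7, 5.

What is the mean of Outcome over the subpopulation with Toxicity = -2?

-2

E[Outcome|Toxicity=-2] averages over only the 3 units with Toxicity=-2 (Dose = 6, 7, 5): Outcome = -2, -2, -2, mean -2.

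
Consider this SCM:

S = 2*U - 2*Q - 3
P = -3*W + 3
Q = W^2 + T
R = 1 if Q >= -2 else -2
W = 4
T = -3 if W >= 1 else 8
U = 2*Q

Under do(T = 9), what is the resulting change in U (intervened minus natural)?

Under do(T=9), the mechanism T = -3 if W >= 1 else 8 is discarded; T is fixed at 9.
Q = W^2 + T  [with W=4, T=9]  = 25
U = 2*Q  [with Q=25]  = 50
Without intervention: T = -3 if W >= 1 else 8  [with W=4]  = -3; Q = W^2 + T  [with W=4, T=-3]  = 13; U = 2*Q  [with Q=13]  = 26.
Change = 50 − 26 = 24.

24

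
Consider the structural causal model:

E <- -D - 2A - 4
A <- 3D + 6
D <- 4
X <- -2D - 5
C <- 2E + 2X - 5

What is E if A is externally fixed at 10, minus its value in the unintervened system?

16

Under do(A=10), the mechanism A <- 3D + 6 is discarded; A is fixed at 10.
E = -D - 2A - 4  [with D=4, A=10]  = -28
Without intervention: A = 3D + 6  [with D=4]  = 18; E = -D - 2A - 4  [with D=4, A=18]  = -44.
Change = -28 − (-44) = 16.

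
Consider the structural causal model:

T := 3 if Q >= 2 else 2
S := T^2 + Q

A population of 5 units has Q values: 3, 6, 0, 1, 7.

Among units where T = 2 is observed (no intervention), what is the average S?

4.5

E[S|T=2] averages over only the 2 units with T=2 (Q = 0, 1): S = 4, 5, mean 4.5.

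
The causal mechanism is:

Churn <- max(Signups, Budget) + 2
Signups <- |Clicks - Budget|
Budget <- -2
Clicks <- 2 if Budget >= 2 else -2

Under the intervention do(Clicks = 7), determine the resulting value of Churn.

11

Under do(Clicks=7), the mechanism Clicks <- 2 if Budget >= 2 else -2 is discarded; Clicks is fixed at 7.
Signups = |Clicks - Budget|  [with Clicks=7, Budget=-2]  = 9
Churn = max(Signups, Budget) + 2  [with Signups=9, Budget=-2]  = 11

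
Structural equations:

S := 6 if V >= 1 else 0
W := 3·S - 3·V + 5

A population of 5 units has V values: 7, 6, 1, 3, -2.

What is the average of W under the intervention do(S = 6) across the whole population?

14

The intervention sets S=6 in all 5 units regardless of V. Recomputing W per unit gives 2, 5, 20, 14, 29; average 14.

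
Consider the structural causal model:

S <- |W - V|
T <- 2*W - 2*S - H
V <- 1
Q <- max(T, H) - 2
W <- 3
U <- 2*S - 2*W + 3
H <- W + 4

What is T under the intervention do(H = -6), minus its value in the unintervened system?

13

Intervening sets H = -6 and removes its equation (H <- W + 4).
S = |W - V|  [with W=3, V=1]  = 2
T = 2*W - 2*S - H  [with W=3, S=2, H=-6]  = 8
Without intervention: S = |W - V|  [with W=3, V=1]  = 2; H = W + 4  [with W=3]  = 7; T = 2*W - 2*S - H  [with W=3, S=2, H=7]  = -5.
Change = 8 − (-5) = 13.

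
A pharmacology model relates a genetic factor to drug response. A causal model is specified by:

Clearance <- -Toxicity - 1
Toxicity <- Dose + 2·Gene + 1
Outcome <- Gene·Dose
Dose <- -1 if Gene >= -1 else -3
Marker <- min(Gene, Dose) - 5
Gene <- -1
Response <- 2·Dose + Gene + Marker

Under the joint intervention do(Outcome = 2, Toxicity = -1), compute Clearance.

Setting Outcome = 2, Toxicity = -1 by intervention discards those variables' equations.
Clearance = -Toxicity - 1  [with Toxicity=-1]  = 0

0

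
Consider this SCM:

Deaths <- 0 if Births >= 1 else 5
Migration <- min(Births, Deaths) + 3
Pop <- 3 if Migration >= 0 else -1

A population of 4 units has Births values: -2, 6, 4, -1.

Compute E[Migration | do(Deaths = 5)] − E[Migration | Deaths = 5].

The intervention sets Deaths=5 in all 4 units regardless of Births. Recomputing Migration per unit gives 1, 8, 7, 2; average 4.5.
E[Migration|Deaths=5] averages over only the 2 units with Deaths=5 (Births = -2, -1): Migration = 1, 2, mean 1.5.
Difference = 4.5 − 1.5 = 3.

3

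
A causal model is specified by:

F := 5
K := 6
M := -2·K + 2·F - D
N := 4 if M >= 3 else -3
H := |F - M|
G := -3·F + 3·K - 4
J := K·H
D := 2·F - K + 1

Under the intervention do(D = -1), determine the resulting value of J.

The intervention breaks the incoming arrows to D: D := 2·F - K + 1 no longer applies, and D = -1.
M = -2·K + 2·F - D  [with K=6, F=5, D=-1]  = -1
H = |F - M|  [with F=5, M=-1]  = 6
J = K·H  [with K=6, H=6]  = 36

36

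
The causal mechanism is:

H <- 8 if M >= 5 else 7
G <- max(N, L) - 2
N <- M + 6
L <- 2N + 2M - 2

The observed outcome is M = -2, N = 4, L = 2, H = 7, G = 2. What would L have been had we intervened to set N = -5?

The intervention breaks the incoming arrows to N: N <- M + 6 no longer applies, and N = -5.
L = 2N + 2M - 2  [with N=-5, M=-2]  = -16

-16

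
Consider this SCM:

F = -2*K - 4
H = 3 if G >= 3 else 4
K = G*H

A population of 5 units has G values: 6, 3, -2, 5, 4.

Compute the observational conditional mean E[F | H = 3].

Observing H=3 restricts to units where H's equation naturally yields 3: G ∈ {6, 3, 5, 4}. In that subpopulation F = -40, -22, -34, -28, mean -31.

-31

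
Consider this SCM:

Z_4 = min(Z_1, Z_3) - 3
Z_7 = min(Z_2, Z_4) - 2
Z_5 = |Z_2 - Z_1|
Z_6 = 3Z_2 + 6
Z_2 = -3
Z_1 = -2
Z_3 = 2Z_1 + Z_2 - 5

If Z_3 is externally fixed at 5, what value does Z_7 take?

-7

The intervention breaks the incoming arrows to Z_3: Z_3 = 2Z_1 + Z_2 - 5 no longer applies, and Z_3 = 5.
Z_4 = min(Z_1, Z_3) - 3  [with Z_1=-2, Z_3=5]  = -5
Z_7 = min(Z_2, Z_4) - 2  [with Z_2=-3, Z_4=-5]  = -7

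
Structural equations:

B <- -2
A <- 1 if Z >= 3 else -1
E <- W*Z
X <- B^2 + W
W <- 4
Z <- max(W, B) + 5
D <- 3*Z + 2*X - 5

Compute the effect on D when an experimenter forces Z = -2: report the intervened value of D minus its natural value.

-33

Intervening sets Z = -2 and removes its equation (Z <- max(W, B) + 5).
X = B^2 + W  [with B=-2, W=4]  = 8
D = 3*Z + 2*X - 5  [with Z=-2, X=8]  = 5
Without intervention: X = B^2 + W  [with B=-2, W=4]  = 8; Z = max(W, B) + 5  [with W=4, B=-2]  = 9; D = 3*Z + 2*X - 5  [with Z=9, X=8]  = 38.
Change = 5 − 38 = -33.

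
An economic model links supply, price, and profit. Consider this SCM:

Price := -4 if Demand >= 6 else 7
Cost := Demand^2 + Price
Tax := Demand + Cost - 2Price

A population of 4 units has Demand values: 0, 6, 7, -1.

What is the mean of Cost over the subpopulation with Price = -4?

Observing Price=-4 restricts to units where Price's equation naturally yields -4: Demand ∈ {6, 7}. In that subpopulation Cost = 32, 45, mean 38.5.

38.5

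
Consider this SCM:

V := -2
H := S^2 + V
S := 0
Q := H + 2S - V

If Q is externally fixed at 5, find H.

-2

Under do(Q=5), the mechanism Q := H + 2S - V is discarded; Q is fixed at 5.
Since H is not a descendant of the intervened variable, it is unaffected.
H = S^2 + V  [with S=0, V=-2]  = -2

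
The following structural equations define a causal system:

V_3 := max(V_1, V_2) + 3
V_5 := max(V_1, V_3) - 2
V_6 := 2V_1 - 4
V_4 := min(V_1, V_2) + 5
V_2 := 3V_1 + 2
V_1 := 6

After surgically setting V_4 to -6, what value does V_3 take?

Under do(V_4=-6), the mechanism V_4 := min(V_1, V_2) + 5 is discarded; V_4 is fixed at -6.
Since V_3 is not a descendant of the intervened variable, it is unaffected.
V_2 = 3V_1 + 2  [with V_1=6]  = 20
V_3 = max(V_1, V_2) + 3  [with V_1=6, V_2=20]  = 23

23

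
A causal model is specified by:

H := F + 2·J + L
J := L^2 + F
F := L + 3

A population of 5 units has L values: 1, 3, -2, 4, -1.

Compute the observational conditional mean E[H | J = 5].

12

E[H|J=5] averages over only the 2 units with J=5 (L = 1, -2): H = 15, 9, mean 12.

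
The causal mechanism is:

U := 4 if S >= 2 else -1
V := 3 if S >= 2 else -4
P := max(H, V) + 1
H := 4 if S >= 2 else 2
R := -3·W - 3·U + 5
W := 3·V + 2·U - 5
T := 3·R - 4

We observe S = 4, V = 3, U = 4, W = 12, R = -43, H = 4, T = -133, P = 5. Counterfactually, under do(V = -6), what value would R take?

do(V=-6) replaces the equation V := 3 if S >= 2 else -4 with the constant V = -6.
U = 4 if S >= 2 else -1  [with S=4]  = 4
W = 3·V + 2·U - 5  [with V=-6, U=4]  = -15
R = -3·W - 3·U + 5  [with W=-15, U=4]  = 38

38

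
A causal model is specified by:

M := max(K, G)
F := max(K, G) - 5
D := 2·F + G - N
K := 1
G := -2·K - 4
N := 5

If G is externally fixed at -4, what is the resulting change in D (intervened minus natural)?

2

do(G=-4) replaces the equation G := -2·K - 4 with the constant G = -4.
F = max(K, G) - 5  [with K=1, G=-4]  = -4
D = 2·F + G - N  [with F=-4, G=-4, N=5]  = -17
Without intervention: G = -2·K - 4  [with K=1]  = -6; F = max(K, G) - 5  [with K=1, G=-6]  = -4; D = 2·F + G - N  [with F=-4, G=-6, N=5]  = -19.
Change = -17 − (-19) = 2.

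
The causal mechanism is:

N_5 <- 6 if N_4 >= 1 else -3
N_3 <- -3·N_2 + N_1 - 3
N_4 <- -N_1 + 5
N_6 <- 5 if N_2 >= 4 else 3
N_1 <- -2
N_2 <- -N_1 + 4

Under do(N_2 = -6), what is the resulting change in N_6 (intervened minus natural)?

-2

Under do(N_2=-6), the mechanism N_2 <- -N_1 + 4 is discarded; N_2 is fixed at -6.
N_6 = 5 if N_2 >= 4 else 3  [with N_2=-6]  = 3
Without intervention: N_2 = -N_1 + 4  [with N_1=-2]  = 6; N_6 = 5 if N_2 >= 4 else 3  [with N_2=6]  = 5.
Change = 3 − 5 = -2.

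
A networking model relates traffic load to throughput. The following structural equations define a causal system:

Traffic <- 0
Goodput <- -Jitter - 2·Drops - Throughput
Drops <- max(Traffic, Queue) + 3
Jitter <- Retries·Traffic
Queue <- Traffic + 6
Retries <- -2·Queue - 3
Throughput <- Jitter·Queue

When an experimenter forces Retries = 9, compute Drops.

Under do(Retries=9), the mechanism Retries <- -2·Queue - 3 is discarded; Retries is fixed at 9.
Since Drops is not a descendant of the intervened variable, it is unaffected.
Queue = Traffic + 6  [with Traffic=0]  = 6
Drops = max(Traffic, Queue) + 3  [with Traffic=0, Queue=6]  = 9

9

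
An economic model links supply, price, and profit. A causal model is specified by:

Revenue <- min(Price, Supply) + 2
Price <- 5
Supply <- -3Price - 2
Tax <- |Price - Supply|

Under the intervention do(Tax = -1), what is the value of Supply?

-17

The intervention breaks the incoming arrows to Tax: Tax <- |Price - Supply| no longer applies, and Tax = -1.
Since Supply is not a descendant of the intervened variable, it is unaffected.
Supply = -3Price - 2  [with Price=5]  = -17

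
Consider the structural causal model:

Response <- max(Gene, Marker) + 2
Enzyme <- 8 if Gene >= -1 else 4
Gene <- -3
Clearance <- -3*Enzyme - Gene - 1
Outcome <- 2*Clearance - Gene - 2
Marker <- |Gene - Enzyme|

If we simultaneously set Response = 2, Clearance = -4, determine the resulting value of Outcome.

The joint intervention fixes Response = 2, Clearance = -4, removing each variable's own equation.
Outcome = 2*Clearance - Gene - 2  [with Clearance=-4, Gene=-3]  = -7

-7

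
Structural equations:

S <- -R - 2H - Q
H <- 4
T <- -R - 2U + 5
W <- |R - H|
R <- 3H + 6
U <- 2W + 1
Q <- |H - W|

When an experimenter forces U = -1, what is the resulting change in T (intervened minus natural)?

Intervening sets U = -1 and removes its equation (U <- 2W + 1).
R = 3H + 6  [with H=4]  = 18
T = -R - 2U + 5  [with R=18, U=-1]  = -11
Without intervention: R = 3H + 6  [with H=4]  = 18; W = |R - H|  [with R=18, H=4]  = 14; U = 2W + 1  [with W=14]  = 29; T = -R - 2U + 5  [with R=18, U=29]  = -71.
Change = -11 − (-71) = 60.

60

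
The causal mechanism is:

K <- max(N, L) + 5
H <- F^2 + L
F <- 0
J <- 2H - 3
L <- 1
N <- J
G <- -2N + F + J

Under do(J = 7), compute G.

The intervention breaks the incoming arrows to J: J <- 2H - 3 no longer applies, and J = 7.
N = J  [with J=7]  = 7
G = -2N + F + J  [with N=7, F=0, J=7]  = -7

-7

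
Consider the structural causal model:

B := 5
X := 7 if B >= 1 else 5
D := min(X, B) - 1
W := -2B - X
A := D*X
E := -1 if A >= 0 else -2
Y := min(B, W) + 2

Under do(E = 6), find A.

28

do(E=6) replaces the equation E := -1 if A >= 0 else -2 with the constant E = 6.
Since A is not a descendant of the intervened variable, it is unaffected.
X = 7 if B >= 1 else 5  [with B=5]  = 7
D = min(X, B) - 1  [with X=7, B=5]  = 4
A = D*X  [with D=4, X=7]  = 28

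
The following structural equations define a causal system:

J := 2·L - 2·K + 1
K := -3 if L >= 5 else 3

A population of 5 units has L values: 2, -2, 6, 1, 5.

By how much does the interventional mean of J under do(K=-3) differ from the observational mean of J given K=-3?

Under do(K=-3), K's equation is replaced by K=-3 for every unit. Per-unit J: 11, 3, 19, 9, 17. Mean = 11.8.
Observing K=-3 restricts to units where K's equation naturally yields -3: L ∈ {6, 5}. In that subpopulation J = 19, 17, mean 18.
Difference = 11.8 − 18 = -6.2.

-6.2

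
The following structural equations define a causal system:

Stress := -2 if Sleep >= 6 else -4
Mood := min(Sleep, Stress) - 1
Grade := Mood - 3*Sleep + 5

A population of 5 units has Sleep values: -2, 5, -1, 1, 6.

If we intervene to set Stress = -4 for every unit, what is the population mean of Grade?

-5.4

do(Stress=-4) breaks Stress's dependence on Sleep. With Stress=-4 fixed, Grade across the units is 6, -15, 3, -3, -18, mean -5.4.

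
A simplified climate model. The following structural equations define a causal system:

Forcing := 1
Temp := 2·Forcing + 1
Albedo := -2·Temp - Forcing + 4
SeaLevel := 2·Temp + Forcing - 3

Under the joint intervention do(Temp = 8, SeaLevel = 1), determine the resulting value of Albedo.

The joint intervention fixes Temp = 8, SeaLevel = 1, removing each variable's own equation.
Albedo = -2·Temp - Forcing + 4  [with Temp=8, Forcing=1]  = -13

-13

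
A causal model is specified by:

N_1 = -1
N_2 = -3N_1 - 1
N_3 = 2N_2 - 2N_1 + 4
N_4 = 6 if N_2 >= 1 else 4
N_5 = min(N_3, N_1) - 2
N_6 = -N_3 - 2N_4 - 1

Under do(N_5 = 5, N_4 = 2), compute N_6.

Setting N_5 = 5, N_4 = 2 by intervention discards those variables' equations.
N_2 = -3N_1 - 1  [with N_1=-1]  = 2
N_3 = 2N_2 - 2N_1 + 4  [with N_2=2, N_1=-1]  = 10
N_6 = -N_3 - 2N_4 - 1  [with N_3=10, N_4=2]  = -15

-15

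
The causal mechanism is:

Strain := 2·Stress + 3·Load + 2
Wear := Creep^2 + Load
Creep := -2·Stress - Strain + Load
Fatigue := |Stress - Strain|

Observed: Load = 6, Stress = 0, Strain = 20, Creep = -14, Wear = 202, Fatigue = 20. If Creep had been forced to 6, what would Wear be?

Intervening sets Creep = 6 and removes its equation (Creep := -2·Stress - Strain + Load).
Wear = Creep^2 + Load  [with Creep=6, Load=6]  = 42

42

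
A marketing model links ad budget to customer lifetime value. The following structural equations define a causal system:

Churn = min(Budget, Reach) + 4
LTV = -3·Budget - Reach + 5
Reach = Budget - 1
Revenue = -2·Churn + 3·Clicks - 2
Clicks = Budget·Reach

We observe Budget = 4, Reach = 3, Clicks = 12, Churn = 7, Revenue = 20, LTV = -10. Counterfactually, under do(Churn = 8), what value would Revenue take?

18

Intervening sets Churn = 8 and removes its equation (Churn = min(Budget, Reach) + 4).
Reach = Budget - 1  [with Budget=4]  = 3
Clicks = Budget·Reach  [with Budget=4, Reach=3]  = 12
Revenue = -2·Churn + 3·Clicks - 2  [with Churn=8, Clicks=12]  = 18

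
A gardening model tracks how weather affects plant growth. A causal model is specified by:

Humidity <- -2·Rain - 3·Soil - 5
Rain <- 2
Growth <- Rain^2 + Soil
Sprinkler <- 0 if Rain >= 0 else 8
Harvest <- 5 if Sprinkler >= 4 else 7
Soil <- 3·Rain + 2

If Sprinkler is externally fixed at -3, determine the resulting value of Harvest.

7

Under do(Sprinkler=-3), the mechanism Sprinkler <- 0 if Rain >= 0 else 8 is discarded; Sprinkler is fixed at -3.
Harvest = 5 if Sprinkler >= 4 else 7  [with Sprinkler=-3]  = 7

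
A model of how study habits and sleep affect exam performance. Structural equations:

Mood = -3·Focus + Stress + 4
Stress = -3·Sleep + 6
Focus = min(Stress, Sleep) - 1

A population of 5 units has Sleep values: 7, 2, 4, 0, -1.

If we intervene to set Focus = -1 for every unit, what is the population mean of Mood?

Every unit gets Focus=-1 under the intervention. Mood values become -8, 7, 1, 13, 16; E[Mood|do(Focus=-1)] = 5.8.

5.8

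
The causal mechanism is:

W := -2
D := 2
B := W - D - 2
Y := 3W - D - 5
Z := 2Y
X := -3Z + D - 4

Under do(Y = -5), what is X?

28

Under do(Y=-5), the mechanism Y := 3W - D - 5 is discarded; Y is fixed at -5.
Z = 2Y  [with Y=-5]  = -10
X = -3Z + D - 4  [with Z=-10, D=2]  = 28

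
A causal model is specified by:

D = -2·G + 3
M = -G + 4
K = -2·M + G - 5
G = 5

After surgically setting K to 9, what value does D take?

-7

The intervention breaks the incoming arrows to K: K = -2·M + G - 5 no longer applies, and K = 9.
D is not downstream of the intervention, so its value is determined by the original equations.
D = -2·G + 3  [with G=5]  = -7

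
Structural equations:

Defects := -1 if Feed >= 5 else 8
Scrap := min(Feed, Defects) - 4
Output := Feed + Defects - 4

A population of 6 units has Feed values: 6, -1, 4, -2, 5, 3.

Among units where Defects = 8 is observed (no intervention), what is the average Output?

E[Output|Defects=8] averages over only the 4 units with Defects=8 (Feed = -1, 4, -2, 3): Output = 3, 8, 2, 7, mean 5.

5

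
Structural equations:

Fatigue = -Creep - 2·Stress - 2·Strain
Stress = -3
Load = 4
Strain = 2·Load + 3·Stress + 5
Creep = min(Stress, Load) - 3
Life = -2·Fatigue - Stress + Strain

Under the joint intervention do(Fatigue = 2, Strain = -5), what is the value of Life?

The joint intervention fixes Fatigue = 2, Strain = -5, removing each variable's own equation.
Life = -2·Fatigue - Stress + Strain  [with Fatigue=2, Stress=-3, Strain=-5]  = -6

-6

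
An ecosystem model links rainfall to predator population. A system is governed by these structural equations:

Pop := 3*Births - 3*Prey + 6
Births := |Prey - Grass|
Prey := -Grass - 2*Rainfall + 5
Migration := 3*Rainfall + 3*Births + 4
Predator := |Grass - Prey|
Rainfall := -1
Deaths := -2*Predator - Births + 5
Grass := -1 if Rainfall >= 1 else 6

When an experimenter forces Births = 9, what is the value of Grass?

6

Under do(Births=9), the mechanism Births := |Prey - Grass| is discarded; Births is fixed at 9.
No directed path runs from Births to Grass, so Grass keeps its natural value.
Grass = -1 if Rainfall >= 1 else 6  [with Rainfall=-1]  = 6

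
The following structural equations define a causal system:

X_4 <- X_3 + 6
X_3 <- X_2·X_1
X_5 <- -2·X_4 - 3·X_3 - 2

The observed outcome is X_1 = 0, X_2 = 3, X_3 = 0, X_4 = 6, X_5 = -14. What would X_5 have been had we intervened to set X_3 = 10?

-64

do(X_3=10) replaces the equation X_3 <- X_2·X_1 with the constant X_3 = 10.
X_4 = X_3 + 6  [with X_3=10]  = 16
X_5 = -2·X_4 - 3·X_3 - 2  [with X_4=16, X_3=10]  = -64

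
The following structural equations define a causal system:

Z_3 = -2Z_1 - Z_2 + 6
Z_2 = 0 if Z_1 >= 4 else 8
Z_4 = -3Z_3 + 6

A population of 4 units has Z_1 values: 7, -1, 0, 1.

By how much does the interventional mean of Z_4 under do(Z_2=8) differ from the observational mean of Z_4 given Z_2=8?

10.5

do(Z_2=8) breaks Z_2's dependence on Z_1. With Z_2=8 fixed, Z_4 across the units is 54, 6, 12, 18, mean 22.5.
Observing Z_2=8 restricts to units where Z_2's equation naturally yields 8: Z_1 ∈ {-1, 0, 1}. In that subpopulation Z_4 = 6, 12, 18, mean 12.
Difference = 22.5 − 12 = 10.5.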